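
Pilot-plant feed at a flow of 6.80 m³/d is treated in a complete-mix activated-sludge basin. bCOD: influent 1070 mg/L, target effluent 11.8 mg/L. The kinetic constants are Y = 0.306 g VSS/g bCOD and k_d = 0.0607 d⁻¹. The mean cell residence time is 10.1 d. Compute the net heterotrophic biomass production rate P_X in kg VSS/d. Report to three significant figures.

Observed yield with endogenous decay: Y_obs = Y / (1 + k_d·θ_c) = 0.306 / (1 + 0.0607 × 10.1) = 0.306 / 1.613 = 0.1897 g VSS/g bCOD.
Mass of bCOD removed per day: Q(S₀ − S) = 6.80 × 1058 g/m³ = 7.196 kg/d.
So the net sludge growth is P_X = 0.1897 × 7.196 = 1.365 kg VSS/d.

P_X ≈ 1.37 kg VSS/d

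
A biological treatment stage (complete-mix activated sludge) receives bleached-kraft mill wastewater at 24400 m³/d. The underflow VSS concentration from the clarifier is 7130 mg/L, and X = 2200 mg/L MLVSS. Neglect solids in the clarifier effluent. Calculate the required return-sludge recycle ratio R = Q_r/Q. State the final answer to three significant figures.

Mass balance around the secondary clarifier (neglecting effluent solids): R = X / (X_r − X) = 2200 / (7130 − 2200) = 0.4462.

R ≈ 0.446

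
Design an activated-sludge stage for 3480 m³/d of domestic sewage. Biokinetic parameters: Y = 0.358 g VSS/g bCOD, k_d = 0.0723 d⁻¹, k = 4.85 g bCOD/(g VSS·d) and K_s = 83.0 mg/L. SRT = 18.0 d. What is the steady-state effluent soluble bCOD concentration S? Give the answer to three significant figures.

Effluent substrate depends only on kinetics and SRT: S = K_s(1 + k_d θ_c) / [θ_c(Yk − k_d) − 1] = 83.0 × (1 + 0.0723 × 18.0) / [18.0 × (0.358 × 4.85 − 0.0723) − 1] = 191.0 / 28.95 = 6.598 mg/L.

S ≈ 6.60 mg/L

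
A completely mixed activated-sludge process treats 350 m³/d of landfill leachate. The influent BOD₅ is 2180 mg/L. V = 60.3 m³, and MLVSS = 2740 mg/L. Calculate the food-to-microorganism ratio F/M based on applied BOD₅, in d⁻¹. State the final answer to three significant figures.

Food-to-microorganism ratio F/M = Q S₀ / (V X) = 350 × 2180 / (60.30 × 2740) = 4.618 d⁻¹.

F/M ≈ 4.62 d⁻¹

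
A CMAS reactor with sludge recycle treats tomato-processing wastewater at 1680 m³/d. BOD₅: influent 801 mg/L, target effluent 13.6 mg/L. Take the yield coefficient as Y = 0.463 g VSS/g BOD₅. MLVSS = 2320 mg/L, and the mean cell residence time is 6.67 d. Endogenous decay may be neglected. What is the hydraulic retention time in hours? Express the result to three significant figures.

τ ≈ 25.2 h

V·X = Y·Q·ΔS·θ_c gives V = 0.463 × 1680 × (801 − 13.6) × 6.67 / 2320 = 1761 m³.
τ = V/Q = 1761/1680 = 1.048 d, or 25.16 h.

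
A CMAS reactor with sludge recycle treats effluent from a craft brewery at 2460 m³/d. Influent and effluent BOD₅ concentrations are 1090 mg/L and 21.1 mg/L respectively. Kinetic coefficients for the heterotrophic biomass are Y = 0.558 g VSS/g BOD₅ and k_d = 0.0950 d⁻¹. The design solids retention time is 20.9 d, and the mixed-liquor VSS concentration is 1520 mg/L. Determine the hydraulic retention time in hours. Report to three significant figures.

From the SRT design equation V = Y Q (S₀−S) θ_c / [X (1 + k_d θ_c)] = 0.558 × 2460 × (1090 − 21.1) × 20.9 / [1520 × (1 + 0.0950 × 20.9)] = 3.07×10^7 / 4538 = 6758 m³.
τ = V/Q = 6758/2460 = 2.747 d, or 65.93 h.

τ ≈ 65.9 h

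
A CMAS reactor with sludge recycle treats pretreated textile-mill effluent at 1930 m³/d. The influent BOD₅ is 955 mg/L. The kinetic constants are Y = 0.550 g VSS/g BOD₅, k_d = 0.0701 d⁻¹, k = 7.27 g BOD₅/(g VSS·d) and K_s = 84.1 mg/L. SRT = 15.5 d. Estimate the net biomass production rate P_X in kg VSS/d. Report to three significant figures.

P_X ≈ 484 kg VSS/d

Effluent substrate depends only on kinetics and SRT: S = K_s(1 + k_d θ_c) / [θ_c(Yk − k_d) − 1] = 84.1 × (1 + 0.0701 × 15.5) / [15.5 × (0.550 × 7.27 − 0.0701) − 1] = 175.5 / 59.89 = 2.930 mg/L.
Correct the yield for decay: Y_obs = Y/(1 + k_d θ_c) = 0.550 / (1 + 0.0701 × 15.5) = 0.550 / 2.087 = 0.2636.
ΔS = 955 − 2.93 = 952.1 mg/L, so the substrate removal rate is 1930 × 952.1/1000 = 1837 kg BOD₅/d.
So the net sludge growth is P_X = 0.2636 × 1837 = 484.4 kg VSS/d.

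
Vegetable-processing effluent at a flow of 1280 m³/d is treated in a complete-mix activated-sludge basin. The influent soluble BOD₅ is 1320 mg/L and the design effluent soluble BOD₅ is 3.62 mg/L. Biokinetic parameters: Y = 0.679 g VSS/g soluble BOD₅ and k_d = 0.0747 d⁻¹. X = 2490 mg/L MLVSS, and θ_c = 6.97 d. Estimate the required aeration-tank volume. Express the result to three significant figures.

From the SRT design equation V = Y Q (S₀−S) θ_c / [X (1 + k_d θ_c)] = 0.679 × 1280 × (1320 − 3.62) × 6.97 / [2490 × (1 + 0.0747 × 6.97)] = 7.97×10^6 / 3786 = 2106 m³.

V ≈ 2110 m³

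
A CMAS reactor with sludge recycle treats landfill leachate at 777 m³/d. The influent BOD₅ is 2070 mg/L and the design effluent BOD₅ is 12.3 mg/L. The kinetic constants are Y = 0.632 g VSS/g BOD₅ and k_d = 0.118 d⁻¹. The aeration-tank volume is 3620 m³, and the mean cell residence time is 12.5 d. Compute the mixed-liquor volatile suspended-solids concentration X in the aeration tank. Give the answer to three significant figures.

From V·X·(1 + k_d·θ_c) = Y·Q·(S₀ − S)·θ_c: X = 0.632 × 777 × (2070 − 12.3) × 12.5 / [3620 × (1 + 0.118 × 12.5)] = 1410 mg/L.

X ≈ 1410 mg/L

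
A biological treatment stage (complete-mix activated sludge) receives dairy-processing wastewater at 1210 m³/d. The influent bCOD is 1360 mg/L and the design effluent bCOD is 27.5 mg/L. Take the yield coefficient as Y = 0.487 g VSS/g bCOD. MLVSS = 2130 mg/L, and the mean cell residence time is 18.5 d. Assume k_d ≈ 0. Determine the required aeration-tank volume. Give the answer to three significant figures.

Biomass mass balance (decay neglected): V·X = Y·Q·(S₀ − S)·θ_c, so V = 0.487 × 1210 × (1360 − 27.5) × 18.5 / 2130 = 6820 m³.

V ≈ 6820 m³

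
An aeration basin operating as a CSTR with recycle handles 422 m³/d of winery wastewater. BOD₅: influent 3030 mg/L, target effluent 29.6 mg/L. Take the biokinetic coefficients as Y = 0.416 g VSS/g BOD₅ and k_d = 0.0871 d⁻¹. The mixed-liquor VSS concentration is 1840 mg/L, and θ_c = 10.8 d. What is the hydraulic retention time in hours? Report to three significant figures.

From the SRT design equation V = Y Q (S₀−S) θ_c / [X (1 + k_d θ_c)] = 0.416 × 422 × (3030 − 29.6) × 10.8 / [1840 × (1 + 0.0871 × 10.8)] = 5.69×10^6 / 3571 = 1593 m³.
Hydraulic retention time τ = V/Q = 1593 / 422 = 3.775 d = 90.60 h.

τ ≈ 90.6 h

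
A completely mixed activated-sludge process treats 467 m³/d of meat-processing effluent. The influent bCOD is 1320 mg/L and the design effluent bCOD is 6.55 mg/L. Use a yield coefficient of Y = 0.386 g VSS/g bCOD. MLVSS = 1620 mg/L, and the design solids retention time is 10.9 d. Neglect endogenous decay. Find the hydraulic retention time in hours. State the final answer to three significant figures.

τ ≈ 81.9 h

With k_d = 0 the design equation reduces to V = Y Q (S₀−S) θ_c / X = 0.386 × 467 × (1320 − 6.55) × 10.9 / 1620 = 1593 m³.
τ = V/Q = 1593/467 = 3.411 d, or 81.87 h.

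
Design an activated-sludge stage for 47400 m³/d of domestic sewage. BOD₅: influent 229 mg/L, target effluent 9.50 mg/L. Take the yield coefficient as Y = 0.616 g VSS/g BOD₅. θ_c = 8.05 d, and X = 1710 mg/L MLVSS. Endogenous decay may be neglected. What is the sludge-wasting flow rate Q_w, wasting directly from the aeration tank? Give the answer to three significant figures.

V·X = Y·Q·ΔS·θ_c gives V = 0.616 × 47400 × (229 − 9.50) × 8.05 / 1710 = 30171 m³.
With mixed-liquor wasting, θ_c = V/Q_w, so Q_w = V/θ_c = 30171/8.05 = 3748 m³/d.

Q_w ≈ 3750 m³/d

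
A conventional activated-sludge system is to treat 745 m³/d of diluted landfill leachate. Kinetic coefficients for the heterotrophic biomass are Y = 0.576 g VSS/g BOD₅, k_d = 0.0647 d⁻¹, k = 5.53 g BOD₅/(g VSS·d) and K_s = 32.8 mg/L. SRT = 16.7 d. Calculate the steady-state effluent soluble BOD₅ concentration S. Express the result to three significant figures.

S ≈ 1.34 mg/L

From the Monod/SRT balance for a CMAS, S = K_s·(1+k_d θ_c)/[θ_c·(Y k − k_d) − 1] = 32.8 × (1 + 0.0647 × 16.7) / [16.7 × (0.576 × 5.53 − 0.0647) − 1] = 68.24 / 51.11 = 1.335 mg/L.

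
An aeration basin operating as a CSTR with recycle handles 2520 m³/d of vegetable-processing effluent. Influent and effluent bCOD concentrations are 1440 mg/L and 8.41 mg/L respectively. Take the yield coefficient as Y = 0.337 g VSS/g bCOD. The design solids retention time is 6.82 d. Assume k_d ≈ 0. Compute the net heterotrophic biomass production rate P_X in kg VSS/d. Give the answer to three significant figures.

P_X ≈ 1220 kg VSS/d

With endogenous decay neglected, the observed yield equals the true yield: Y_obs = Y = 0.337 g VSS/g bCOD.
ΔS = 1440 − 8.41 = 1432 mg/L, so the substrate removal rate is 2520 × 1432/1000 = 3608 kg bCOD/d.
P_X = Y_obs · Q(S₀ − S) = 0.3370 × 3608 = 1216 kg VSS/d.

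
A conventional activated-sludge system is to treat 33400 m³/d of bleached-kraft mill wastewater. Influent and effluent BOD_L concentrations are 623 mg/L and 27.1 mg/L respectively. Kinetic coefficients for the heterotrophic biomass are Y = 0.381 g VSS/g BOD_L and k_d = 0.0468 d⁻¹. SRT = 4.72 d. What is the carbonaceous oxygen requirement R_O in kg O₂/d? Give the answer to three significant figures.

R_O ≈ 11100 kg O₂/d

Observed yield with endogenous decay: Y_obs = Y / (1 + k_d·θ_c) = 0.381 / (1 + 0.0468 × 4.72) = 0.381 / 1.221 = 0.3121 g VSS/g BOD_L.
Q·(S₀ − S) = 33400 × (623 − 27.1) × 10⁻³ = 19903 kg/d removed.
Biomass synthesised: P_X = Y_obs × 19903 = 6211 kg VSS/d.
R_O = Q·(S₀ − S) − 1.42·P_X = 19903 − 1.42 × 6211 = 11083 kg O₂/d.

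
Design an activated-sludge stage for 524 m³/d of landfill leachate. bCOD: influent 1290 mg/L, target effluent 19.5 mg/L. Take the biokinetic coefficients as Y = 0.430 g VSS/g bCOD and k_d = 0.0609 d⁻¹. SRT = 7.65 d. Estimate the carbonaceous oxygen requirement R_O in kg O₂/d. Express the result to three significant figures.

Y_obs = Y / (1 + k_d θ_c) = 0.430 / (1 + 0.0609 × 7.65) = 0.430 / 1.466 = 0.2933.
ΔS = 1290 − 19.5 = 1270 mg/L, so the substrate removal rate is 524 × 1270/1000 = 665.7 kg bCOD/d.
Net sludge production P_X = 0.2933 × 665.7 = 195.3 kg VSS/d.
R_O = Q·ΔS − 1.42 P_X = 665.7 − 277.3 = 388.4 kg O₂/d.

R_O ≈ 388 kg O₂/d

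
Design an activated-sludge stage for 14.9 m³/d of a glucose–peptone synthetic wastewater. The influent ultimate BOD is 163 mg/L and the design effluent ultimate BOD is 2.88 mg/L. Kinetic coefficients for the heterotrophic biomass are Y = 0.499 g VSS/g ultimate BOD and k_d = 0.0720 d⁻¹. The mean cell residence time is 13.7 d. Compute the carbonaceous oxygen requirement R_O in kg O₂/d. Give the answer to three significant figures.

R_O ≈ 1.53 kg O₂/d

Correct the yield for decay: Y_obs = Y/(1 + k_d θ_c) = 0.499 / (1 + 0.0720 × 13.7) = 0.499 / 1.986 = 0.2512.
ΔS = 163 − 2.88 = 160.1 mg/L, so the substrate removal rate is 14.9 × 160.1/1000 = 2.386 kg ultimate BOD/d.
Net sludge production P_X = 0.2512 × 2.386 = 0.5993 kg VSS/d.
Carbonaceous O₂ demand = substrate oxidised − cell-mass equivalent = 2.386 − 1.42 × 0.5993 = 1.535 kg O₂/d.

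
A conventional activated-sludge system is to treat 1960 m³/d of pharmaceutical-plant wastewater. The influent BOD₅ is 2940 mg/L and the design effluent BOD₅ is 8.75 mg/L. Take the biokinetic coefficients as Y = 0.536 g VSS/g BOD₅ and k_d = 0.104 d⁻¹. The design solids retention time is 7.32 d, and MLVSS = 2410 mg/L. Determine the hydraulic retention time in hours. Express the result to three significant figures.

Rearranging the biomass balance for a CMAS with decay, V = Y·Q·ΔS·θ_c / [X·(1+k_d θ_c)] = 0.536 × 1960 × (2940 − 8.75) × 7.32 / [2410 × (1 + 0.104 × 7.32)] = 2.25×10^7 / 4245 = 5311 m³.
τ = V/Q = 5311/1960 = 2.709 d, or 65.03 h.

τ ≈ 65.0 h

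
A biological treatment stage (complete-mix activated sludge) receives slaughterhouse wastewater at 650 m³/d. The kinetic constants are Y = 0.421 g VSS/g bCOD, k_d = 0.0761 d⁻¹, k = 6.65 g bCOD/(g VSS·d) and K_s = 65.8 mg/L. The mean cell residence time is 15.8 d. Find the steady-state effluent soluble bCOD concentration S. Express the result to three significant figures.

S ≈ 3.45 mg/L

Effluent substrate depends only on kinetics and SRT: S = K_s(1 + k_d θ_c) / [θ_c(Yk − k_d) − 1] = 65.8 × (1 + 0.0761 × 15.8) / [15.8 × (0.421 × 6.65 − 0.0761) − 1] = 144.9 / 42.03 = 3.448 mg/L.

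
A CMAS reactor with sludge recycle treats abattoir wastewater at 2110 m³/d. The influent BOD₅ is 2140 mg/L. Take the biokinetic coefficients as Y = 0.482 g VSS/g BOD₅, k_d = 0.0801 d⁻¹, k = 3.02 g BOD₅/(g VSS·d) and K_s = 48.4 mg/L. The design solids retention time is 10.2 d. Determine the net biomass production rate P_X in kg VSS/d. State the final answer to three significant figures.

Effluent substrate depends only on kinetics and SRT: S = K_s(1 + k_d θ_c) / [θ_c(Yk − k_d) − 1] = 48.4 × (1 + 0.0801 × 10.2) / [10.2 × (0.482 × 3.02 − 0.0801) − 1] = 87.94 / 13.03 = 6.749 mg/L.
The observed yield is Y_obs = Y/(1 + k_d·θ_c) = 0.482 / (1 + 0.0801 × 10.2) = 0.482 / 1.817 = 0.2653 g VSS per g BOD₅ removed.
Mass of BOD₅ removed per day: Q(S₀ − S) = 2110 × 2133 g/m³ = 4501 kg/d.
P_X = Y_obs · Q(S₀ − S) = 0.2653 × 4501 = 1194 kg VSS/d.

P_X ≈ 1190 kg VSS/d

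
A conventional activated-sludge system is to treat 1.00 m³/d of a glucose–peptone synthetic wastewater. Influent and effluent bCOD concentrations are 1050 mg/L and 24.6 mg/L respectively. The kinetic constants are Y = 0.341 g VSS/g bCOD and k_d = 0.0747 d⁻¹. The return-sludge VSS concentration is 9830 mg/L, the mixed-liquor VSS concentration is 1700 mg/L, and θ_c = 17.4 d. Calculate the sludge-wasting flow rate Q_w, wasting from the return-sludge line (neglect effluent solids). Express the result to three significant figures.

Rearranging the biomass balance for a CMAS with decay, V = Y·Q·ΔS·θ_c / [X·(1+k_d θ_c)] = 0.341 × 1.00 × (1050 − 24.6) × 17.4 / [1700 × (1 + 0.0747 × 17.4)] = 6.08×10^3 / 3910 = 1.556 m³.
Wasting from the return line (neglecting effluent solids): Q_w = V·X / (θ_c·X_r) = 1.556 × 1700 / (17.4 × 9830) = 0.01547 m³/d.

Q_w ≈ 0.0155 m³/d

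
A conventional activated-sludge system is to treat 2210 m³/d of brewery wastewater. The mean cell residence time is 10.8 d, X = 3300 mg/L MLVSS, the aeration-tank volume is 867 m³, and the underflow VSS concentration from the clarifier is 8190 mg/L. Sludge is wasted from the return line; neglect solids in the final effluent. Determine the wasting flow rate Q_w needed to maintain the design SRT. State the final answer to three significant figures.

Q_w ≈ 32.3 m³/d

Wasting from the return line (neglecting effluent solids): Q_w = V·X / (θ_c·X_r) = 867.0 × 3300 / (10.8 × 8190) = 32.35 m³/d.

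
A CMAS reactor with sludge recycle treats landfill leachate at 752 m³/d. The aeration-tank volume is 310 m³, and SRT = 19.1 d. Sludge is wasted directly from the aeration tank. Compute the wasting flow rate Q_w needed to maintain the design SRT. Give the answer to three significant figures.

For wasting at MLVSS concentration, Q_w = V/θ_c = 310.0/19.1 = 16.23 m³/d.

Q_w ≈ 16.2 m³/d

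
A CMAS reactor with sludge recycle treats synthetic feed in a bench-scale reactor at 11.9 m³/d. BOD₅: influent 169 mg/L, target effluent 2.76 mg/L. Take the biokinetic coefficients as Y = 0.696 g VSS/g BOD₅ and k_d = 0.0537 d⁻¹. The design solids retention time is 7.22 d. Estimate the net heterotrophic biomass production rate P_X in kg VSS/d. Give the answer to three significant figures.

P_X ≈ 0.992 kg VSS/d

The observed yield is Y_obs = Y/(1 + k_d·θ_c) = 0.696 / (1 + 0.0537 × 7.22) = 0.696 / 1.388 = 0.5015 g VSS per g BOD₅ removed.
Q·(S₀ − S) = 11.9 × (169 − 2.76) × 10⁻³ = 1.978 kg/d removed.
Net biomass production P_X = Y_obs × Q·(S₀ − S) = 0.5015 × 1.978 = 0.9922 kg VSS/d.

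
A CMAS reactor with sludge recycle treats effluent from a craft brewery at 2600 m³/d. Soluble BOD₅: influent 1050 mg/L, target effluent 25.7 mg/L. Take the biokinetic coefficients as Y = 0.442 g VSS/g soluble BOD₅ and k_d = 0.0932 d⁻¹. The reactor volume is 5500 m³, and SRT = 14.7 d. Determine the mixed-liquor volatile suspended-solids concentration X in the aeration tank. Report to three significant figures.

From V·X·(1 + k_d·θ_c) = Y·Q·(S₀ − S)·θ_c: X = 0.442 × 2600 × (1050 − 25.7) × 14.7 / [5500 × (1 + 0.0932 × 14.7)] = 1327 mg/L.

X ≈ 1330 mg/L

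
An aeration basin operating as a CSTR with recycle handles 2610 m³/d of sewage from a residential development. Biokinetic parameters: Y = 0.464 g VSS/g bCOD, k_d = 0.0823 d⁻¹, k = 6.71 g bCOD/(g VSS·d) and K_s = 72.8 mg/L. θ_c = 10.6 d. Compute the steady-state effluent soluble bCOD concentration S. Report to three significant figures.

S ≈ 4.38 mg/L

From the Monod/SRT balance for a CMAS, S = K_s·(1+k_d θ_c)/[θ_c·(Y k − k_d) − 1] = 72.8 × (1 + 0.0823 × 10.6) / [10.6 × (0.464 × 6.71 − 0.0823) − 1] = 136.3 / 31.13 = 4.379 mg/L.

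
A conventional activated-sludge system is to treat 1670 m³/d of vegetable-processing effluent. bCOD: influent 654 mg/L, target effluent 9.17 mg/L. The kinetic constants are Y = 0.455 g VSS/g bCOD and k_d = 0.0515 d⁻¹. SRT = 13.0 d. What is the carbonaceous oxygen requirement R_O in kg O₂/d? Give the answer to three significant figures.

R_O ≈ 660 kg O₂/d

Y_obs = Y / (1 + k_d θ_c) = 0.455 / (1 + 0.0515 × 13.0) = 0.455 / 1.669 = 0.2725.
Substrate removed = Q·(S₀ − S) = 1670 m³/d × (654 − 9.17) g/m³ = 1.08×10^6 g/d = 1077 kg/d.
Biomass synthesised: P_X = Y_obs × 1077 = 293.5 kg VSS/d.
R_O = Q·(S₀ − S) − 1.42·P_X = 1077 − 1.42 × 293.5 = 660.1 kg O₂/d.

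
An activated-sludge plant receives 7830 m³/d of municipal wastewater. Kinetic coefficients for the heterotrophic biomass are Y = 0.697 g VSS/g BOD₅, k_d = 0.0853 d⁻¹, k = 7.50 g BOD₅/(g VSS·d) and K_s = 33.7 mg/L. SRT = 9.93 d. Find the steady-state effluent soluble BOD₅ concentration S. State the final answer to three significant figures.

S ≈ 1.24 mg/L

For a completely mixed reactor with recycle the Lawrence–McCarty relation gives S = K_s·(1 + k_d·θ_c) / [θ_c·(Y·k − k_d) − 1] = 33.7 × (1 + 0.0853 × 9.93) / [9.93 × (0.697 × 7.50 − 0.0853) − 1] = 62.24 / 50.06 = 1.243 mg/L.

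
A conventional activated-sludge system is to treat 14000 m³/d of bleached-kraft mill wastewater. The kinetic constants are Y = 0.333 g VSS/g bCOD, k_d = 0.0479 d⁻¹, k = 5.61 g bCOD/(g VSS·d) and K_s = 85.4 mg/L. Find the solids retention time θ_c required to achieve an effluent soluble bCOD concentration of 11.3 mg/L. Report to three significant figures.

θ_c ≈ 5.87 d

From 1/θ_c = Y·k·S/(K_s + S) − k_d: Y·k·S/(K_s+S) = 0.333 × 5.61 × 11.3 / (85.4 + 11.3) = 0.2183 d⁻¹.
θ_c = 1/(μ − k_d) = 1/(0.2183 − 0.0479) = 1/0.1704 = 5.868 d.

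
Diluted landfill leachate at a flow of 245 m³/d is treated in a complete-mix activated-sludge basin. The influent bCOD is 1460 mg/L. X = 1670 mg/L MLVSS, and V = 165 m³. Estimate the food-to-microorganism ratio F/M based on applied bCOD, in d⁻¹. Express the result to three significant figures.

F/M = applied load / biomass = Q·S₀/(V·X) = 245 × 1460 / (165.0 × 1670) = 1.298 d⁻¹.

F/M ≈ 1.30 d⁻¹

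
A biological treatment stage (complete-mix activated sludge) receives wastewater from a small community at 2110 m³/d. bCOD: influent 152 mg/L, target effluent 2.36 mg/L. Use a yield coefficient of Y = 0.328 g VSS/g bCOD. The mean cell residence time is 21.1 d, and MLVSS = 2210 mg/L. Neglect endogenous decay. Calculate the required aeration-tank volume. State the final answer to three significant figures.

V·X = Y·Q·ΔS·θ_c gives V = 0.328 × 2110 × (152 − 2.36) × 21.1 / 2210 = 988.8 m³.

V ≈ 989 m³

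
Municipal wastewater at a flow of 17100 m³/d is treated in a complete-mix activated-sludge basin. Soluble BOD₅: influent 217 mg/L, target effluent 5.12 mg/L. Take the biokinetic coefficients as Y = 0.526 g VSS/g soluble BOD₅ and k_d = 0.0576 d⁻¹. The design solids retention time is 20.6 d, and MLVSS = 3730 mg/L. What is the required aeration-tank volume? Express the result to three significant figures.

V ≈ 4810 m³

Rearranging the biomass balance for a CMAS with decay, V = Y·Q·ΔS·θ_c / [X·(1+k_d θ_c)] = 0.526 × 17100 × (217 − 5.12) × 20.6 / [3730 × (1 + 0.0576 × 20.6)] = 3.93×10^7 / 8156 = 4814 m³.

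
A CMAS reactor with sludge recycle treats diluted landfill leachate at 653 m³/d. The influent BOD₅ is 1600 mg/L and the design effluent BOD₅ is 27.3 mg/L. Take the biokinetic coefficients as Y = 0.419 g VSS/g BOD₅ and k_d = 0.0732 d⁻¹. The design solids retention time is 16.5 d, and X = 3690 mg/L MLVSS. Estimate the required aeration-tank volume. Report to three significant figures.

V ≈ 872 m³

Steady-state biomass mass balance: V·X·(1 + k_d·θ_c) = Y·Q·(S₀ − S)·θ_c, so V = 0.419 × 653 × (1600 − 27.3) × 16.5 / [3690 × (1 + 0.0732 × 16.5)] = 7.1×10^6 / 8147 = 871.5 m³.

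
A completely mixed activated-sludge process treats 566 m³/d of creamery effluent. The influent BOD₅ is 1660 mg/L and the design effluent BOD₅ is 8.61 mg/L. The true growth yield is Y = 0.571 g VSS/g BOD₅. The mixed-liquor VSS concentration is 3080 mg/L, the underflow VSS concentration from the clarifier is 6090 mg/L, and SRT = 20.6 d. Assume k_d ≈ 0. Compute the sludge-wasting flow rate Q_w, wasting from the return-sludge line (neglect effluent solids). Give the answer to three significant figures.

With k_d = 0 the design equation reduces to V = Y Q (S₀−S) θ_c / X = 0.571 × 566 × (1660 − 8.61) × 20.6 / 3080 = 3570 m³.
θ_c = V·X/(Q_w·X_r) when wasting from the recycle, so Q_w = V·X/(θ_c·X_r) = 3570 × 3080 / (20.6 × 6090) = 87.64 m³/d.

Q_w ≈ 87.6 m³/d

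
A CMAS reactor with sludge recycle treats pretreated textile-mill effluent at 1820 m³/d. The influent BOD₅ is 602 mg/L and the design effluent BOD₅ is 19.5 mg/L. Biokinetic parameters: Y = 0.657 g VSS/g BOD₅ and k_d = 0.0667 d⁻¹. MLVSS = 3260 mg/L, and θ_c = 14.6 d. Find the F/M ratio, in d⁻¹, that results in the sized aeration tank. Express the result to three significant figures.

Rearranging the biomass balance for a CMAS with decay, V = Y·Q·ΔS·θ_c / [X·(1+k_d θ_c)] = 0.657 × 1820 × (602 − 19.5) × 14.6 / [3260 × (1 + 0.0667 × 14.6)] = 1.02×10^7 / 6435 = 1580 m³.
F/M = Q·S₀ / (V·X) = 1820 × 602 / (1580 × 3260) = 0.2127 g BOD₅·(g VSS·d)⁻¹.

F/M ≈ 0.213 d⁻¹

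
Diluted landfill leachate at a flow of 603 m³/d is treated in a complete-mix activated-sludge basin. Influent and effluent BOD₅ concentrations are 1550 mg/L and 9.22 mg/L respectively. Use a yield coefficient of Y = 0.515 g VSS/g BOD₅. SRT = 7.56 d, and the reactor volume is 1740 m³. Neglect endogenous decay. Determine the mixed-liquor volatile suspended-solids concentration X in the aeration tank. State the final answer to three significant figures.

X ≈ 2080 mg/L

X = Y·Q·ΔS·θ_c / V = 0.515 × 603 × (1550 − 9.22) × 7.56 / 1740 = 2079 mg/L.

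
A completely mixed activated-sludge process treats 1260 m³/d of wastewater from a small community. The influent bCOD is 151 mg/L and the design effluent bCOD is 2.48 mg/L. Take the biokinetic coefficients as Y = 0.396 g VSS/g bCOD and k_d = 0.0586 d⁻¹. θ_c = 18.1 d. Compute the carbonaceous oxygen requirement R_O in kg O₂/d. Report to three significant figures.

R_O ≈ 136 kg O₂/d

Correct the yield for decay: Y_obs = Y/(1 + k_d θ_c) = 0.396 / (1 + 0.0586 × 18.1) = 0.396 / 2.061 = 0.1922.
Substrate removed = Q·(S₀ − S) = 1260 m³/d × (151 − 2.48) g/m³ = 1.87×10^5 g/d = 187.1 kg/d.
Biomass synthesised: P_X = Y_obs × 187.1 = 35.96 kg VSS/d.
R_O = Q·ΔS − 1.42 P_X = 187.1 − 51.07 = 136.1 kg O₂/d.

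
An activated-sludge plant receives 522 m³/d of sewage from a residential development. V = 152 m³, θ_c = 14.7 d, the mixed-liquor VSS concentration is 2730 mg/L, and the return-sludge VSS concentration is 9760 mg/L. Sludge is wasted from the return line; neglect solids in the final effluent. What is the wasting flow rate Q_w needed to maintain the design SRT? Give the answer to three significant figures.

Wasting from the return line (neglecting effluent solids): Q_w = V·X / (θ_c·X_r) = 152.0 × 2730 / (14.7 × 9760) = 2.892 m³/d.

Q_w ≈ 2.89 m³/d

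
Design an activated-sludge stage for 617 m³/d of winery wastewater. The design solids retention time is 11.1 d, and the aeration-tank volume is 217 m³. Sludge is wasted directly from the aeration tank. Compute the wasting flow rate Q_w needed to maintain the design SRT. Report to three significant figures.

With mixed-liquor wasting, θ_c = V/Q_w, so Q_w = V/θ_c = 217.0/11.1 = 19.55 m³/d.

Q_w ≈ 19.5 m³/d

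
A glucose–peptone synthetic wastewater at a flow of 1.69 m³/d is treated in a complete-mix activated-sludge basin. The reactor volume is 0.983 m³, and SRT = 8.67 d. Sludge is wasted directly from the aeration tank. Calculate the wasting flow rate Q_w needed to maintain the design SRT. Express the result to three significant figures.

Wasting from the aeration tank: Q_w = V / θ_c = 0.9830 / 8.67 = 0.1134 m³/d.

Q_w ≈ 0.113 m³/d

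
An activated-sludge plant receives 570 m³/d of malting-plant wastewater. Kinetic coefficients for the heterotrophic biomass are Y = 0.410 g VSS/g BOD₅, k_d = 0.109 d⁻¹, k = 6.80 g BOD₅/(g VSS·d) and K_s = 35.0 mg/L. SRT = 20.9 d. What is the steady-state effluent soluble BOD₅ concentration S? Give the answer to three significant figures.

Effluent substrate depends only on kinetics and SRT: S = K_s(1 + k_d θ_c) / [θ_c(Yk − k_d) − 1] = 35.0 × (1 + 0.109 × 20.9) / [20.9 × (0.410 × 6.80 − 0.109) − 1] = 114.7 / 54.99 = 2.086 mg/L.

S ≈ 2.09 mg/L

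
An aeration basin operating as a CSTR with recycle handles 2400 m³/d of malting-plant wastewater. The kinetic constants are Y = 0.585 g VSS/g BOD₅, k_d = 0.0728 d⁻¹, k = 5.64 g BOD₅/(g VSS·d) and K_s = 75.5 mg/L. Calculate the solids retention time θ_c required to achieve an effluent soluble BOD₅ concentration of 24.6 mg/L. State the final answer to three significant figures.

From 1/θ_c = Y·k·S/(K_s + S) − k_d: Y·k·S/(K_s+S) = 0.585 × 5.64 × 24.6 / (75.5 + 24.6) = 0.8108 d⁻¹.
θ_c = 1/(μ − k_d) = 1/(0.8108 − 0.0728) = 1/0.7380 = 1.355 d.

θ_c ≈ 1.35 d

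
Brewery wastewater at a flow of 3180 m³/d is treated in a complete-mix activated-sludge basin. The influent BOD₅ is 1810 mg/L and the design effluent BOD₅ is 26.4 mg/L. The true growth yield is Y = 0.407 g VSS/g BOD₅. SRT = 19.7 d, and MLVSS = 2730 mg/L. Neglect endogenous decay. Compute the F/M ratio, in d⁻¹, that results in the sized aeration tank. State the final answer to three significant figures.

F/M ≈ 0.127 d⁻¹

With k_d = 0 the design equation reduces to V = Y Q (S₀−S) θ_c / X = 0.407 × 3180 × (1810 − 26.4) × 19.7 / 2730 = 16658 m³.
F/M = applied load / biomass = Q·S₀/(V·X) = 3180 × 1810 / (16658 × 2730) = 0.1266 d⁻¹.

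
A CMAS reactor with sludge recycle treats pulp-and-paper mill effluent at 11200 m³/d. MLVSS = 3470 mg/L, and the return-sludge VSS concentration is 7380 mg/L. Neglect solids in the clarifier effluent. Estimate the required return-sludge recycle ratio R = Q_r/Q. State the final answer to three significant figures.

R ≈ 0.887

Mass balance around the secondary clarifier (neglecting effluent solids): R = X / (X_r − X) = 3470 / (7380 − 3470) = 0.8875.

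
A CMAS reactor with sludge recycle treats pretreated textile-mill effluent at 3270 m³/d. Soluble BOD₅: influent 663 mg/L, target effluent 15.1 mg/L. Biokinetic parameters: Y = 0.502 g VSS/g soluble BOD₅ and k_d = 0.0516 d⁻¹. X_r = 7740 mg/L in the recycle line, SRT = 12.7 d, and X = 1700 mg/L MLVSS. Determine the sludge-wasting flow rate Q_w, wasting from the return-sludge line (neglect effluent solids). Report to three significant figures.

Q_w ≈ 83.0 m³/d

From the SRT design equation V = Y Q (S₀−S) θ_c / [X (1 + k_d θ_c)] = 0.502 × 3270 × (663 − 15.1) × 12.7 / [1700 × (1 + 0.0516 × 12.7)] = 1.35×10^7 / 2814 = 4800 m³.
Q_w = (V·X)/(θ_c X_r) = 4800 × 1700 / (12.7 × 7740) = 83.01 m³/d.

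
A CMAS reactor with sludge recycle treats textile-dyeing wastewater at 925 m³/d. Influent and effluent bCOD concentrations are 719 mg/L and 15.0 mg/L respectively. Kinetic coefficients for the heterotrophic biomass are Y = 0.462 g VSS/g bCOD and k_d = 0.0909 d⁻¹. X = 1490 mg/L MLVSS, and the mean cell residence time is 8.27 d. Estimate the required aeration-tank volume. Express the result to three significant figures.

Rearranging the biomass balance for a CMAS with decay, V = Y·Q·ΔS·θ_c / [X·(1+k_d θ_c)] = 0.462 × 925 × (719 − 15.0) × 8.27 / [1490 × (1 + 0.0909 × 8.27)] = 2.49×10^6 / 2610 = 953.2 m³.

V ≈ 953 m³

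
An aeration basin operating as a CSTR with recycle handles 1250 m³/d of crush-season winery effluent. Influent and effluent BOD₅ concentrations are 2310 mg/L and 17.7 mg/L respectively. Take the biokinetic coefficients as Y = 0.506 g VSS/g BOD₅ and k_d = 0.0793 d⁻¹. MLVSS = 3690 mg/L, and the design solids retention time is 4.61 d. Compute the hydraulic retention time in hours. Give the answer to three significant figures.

τ ≈ 25.5 h

Rearranging the biomass balance for a CMAS with decay, V = Y·Q·ΔS·θ_c / [X·(1+k_d θ_c)] = 0.506 × 1250 × (2310 − 17.7) × 4.61 / [3690 × (1 + 0.0793 × 4.61)] = 6.68×10^6 / 5039 = 1326 m³.
τ = V/Q = 1326/1250 = 1.061 d, or 25.47 h.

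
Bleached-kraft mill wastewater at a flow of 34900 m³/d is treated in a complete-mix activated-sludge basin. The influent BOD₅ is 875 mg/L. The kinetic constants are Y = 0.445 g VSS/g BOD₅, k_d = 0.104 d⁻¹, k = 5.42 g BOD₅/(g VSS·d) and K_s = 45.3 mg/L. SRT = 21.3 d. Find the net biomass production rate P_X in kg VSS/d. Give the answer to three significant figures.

Effluent substrate depends only on kinetics and SRT: S = K_s(1 + k_d θ_c) / [θ_c(Yk − k_d) − 1] = 45.3 × (1 + 0.104 × 21.3) / [21.3 × (0.445 × 5.42 − 0.104) − 1] = 145.6 / 48.16 = 3.024 mg/L.
Y_obs = Y / (1 + k_d θ_c) = 0.445 / (1 + 0.104 × 21.3) = 0.445 / 3.215 = 0.1384.
Substrate removed = Q·(S₀ − S) = 34900 m³/d × (875 − 3.02) g/m³ = 3.04×10^7 g/d = 30432 kg/d.
So the net sludge growth is P_X = 0.1384 × 30432 = 4212 kg VSS/d.

P_X ≈ 4210 kg VSS/d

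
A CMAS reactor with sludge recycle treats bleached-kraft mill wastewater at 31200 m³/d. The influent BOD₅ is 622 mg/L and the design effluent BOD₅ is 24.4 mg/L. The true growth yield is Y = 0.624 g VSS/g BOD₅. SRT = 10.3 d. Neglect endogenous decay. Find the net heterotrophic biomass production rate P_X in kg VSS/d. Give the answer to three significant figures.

P_X ≈ 11600 kg VSS/d

Since k_d ≈ 0, Y_obs = Y = 0.624 g VSS/g BOD₅.
Mass of BOD₅ removed per day: Q(S₀ − S) = 31200 × 597.6 g/m³ = 18645 kg/d.
So the net sludge growth is P_X = 0.6240 × 18645 = 11635 kg VSS/d.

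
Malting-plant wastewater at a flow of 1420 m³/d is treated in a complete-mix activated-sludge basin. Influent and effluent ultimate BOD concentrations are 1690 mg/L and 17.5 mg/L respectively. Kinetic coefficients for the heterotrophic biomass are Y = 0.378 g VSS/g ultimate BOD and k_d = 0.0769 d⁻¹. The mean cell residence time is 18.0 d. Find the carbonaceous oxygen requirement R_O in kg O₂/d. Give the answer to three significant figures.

R_O ≈ 1840 kg O₂/d

Observed yield with endogenous decay: Y_obs = Y / (1 + k_d·θ_c) = 0.378 / (1 + 0.0769 × 18.0) = 0.378 / 2.384 = 0.1585 g VSS/g ultimate BOD.
Mass of ultimate BOD removed per day: Q(S₀ − S) = 1420 × 1672 g/m³ = 2375 kg/d.
Biomass synthesised: P_X = Y_obs × 2375 = 376.5 kg VSS/d.
R_O = Q·ΔS − 1.42 P_X = 2375 − 534.7 = 1840 kg O₂/d.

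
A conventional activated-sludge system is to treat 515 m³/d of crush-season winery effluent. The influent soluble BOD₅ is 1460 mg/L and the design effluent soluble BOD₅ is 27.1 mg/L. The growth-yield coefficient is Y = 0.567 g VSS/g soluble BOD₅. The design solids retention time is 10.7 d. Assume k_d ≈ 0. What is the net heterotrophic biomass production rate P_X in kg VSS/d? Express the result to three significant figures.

P_X ≈ 418 kg VSS/d

No decay correction is needed, so Y_obs = Y = 0.567.
Substrate removed = Q·(S₀ − S) = 515 m³/d × (1460 − 27.1) g/m³ = 7.38×10^5 g/d = 737.9 kg/d.
P_X = Y_obs · Q(S₀ − S) = 0.5670 × 737.9 = 418.4 kg VSS/d.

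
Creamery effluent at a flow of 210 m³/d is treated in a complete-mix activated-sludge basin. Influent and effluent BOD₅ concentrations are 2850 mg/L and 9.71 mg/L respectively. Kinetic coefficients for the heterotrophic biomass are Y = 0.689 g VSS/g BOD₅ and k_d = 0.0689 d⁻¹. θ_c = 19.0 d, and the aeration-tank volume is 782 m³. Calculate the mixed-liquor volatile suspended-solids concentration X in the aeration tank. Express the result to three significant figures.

X ≈ 4320 mg/L

Solving the biomass balance for X: X = Y Q (S₀−S) θ_c / [V (1+k_d θ_c)] = 0.689 × 210 × (2850 − 9.71) × 19.0 / [782 × (1 + 0.0689 × 19.0)] = 4324 mg/L.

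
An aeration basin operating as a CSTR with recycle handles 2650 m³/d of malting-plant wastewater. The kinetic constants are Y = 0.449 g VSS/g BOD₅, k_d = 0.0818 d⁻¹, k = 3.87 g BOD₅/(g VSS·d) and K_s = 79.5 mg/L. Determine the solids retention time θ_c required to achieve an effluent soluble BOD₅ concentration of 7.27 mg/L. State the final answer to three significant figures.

Specific growth rate at S = 7.27 mg/L: μ = YkS/(K_s+S) = 0.449·3.87·7.27/(79.5+7.27) = 0.1456 d⁻¹.
θ_c = 1/(μ − k_d) = 1/(0.1456 − 0.0818) = 1/0.06379 = 15.68 d.

θ_c ≈ 15.7 d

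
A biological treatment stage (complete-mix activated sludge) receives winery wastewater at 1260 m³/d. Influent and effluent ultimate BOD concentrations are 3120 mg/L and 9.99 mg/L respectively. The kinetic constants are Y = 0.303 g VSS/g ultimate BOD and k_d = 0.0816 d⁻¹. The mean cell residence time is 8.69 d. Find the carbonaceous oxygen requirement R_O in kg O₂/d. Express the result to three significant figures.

The observed yield is Y_obs = Y/(1 + k_d·θ_c) = 0.303 / (1 + 0.0816 × 8.69) = 0.303 / 1.709 = 0.1773 g VSS per g ultimate BOD removed.
Q·(S₀ − S) = 1260 × (3120 − 9.99) × 10⁻³ = 3919 kg/d removed.
P_X = Y_obs·Q·(S₀ − S) = 0.1773 × 3919 = 694.7 kg VSS/d.
R_O = Q·(S₀ − S) − 1.42·P_X = 3919 − 1.42 × 694.7 = 2932 kg O₂/d.

R_O ≈ 2930 kg O₂/d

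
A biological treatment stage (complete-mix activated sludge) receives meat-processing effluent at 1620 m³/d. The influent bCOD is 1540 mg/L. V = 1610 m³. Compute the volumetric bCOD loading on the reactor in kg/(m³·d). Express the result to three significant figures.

L_v = Q S₀ / V = 1620 × 1540 × 10⁻³ / 1610 = 1.550 kg/(m³·d).

L_v ≈ 1.55 kg bCOD/(m³·d)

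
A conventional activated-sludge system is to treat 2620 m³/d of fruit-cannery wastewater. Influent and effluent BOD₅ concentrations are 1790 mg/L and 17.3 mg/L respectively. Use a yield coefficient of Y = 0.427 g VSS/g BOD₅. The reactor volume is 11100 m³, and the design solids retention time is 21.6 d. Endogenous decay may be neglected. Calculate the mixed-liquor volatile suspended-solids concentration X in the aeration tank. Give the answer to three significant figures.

X ≈ 3860 mg/L

X = Y·Q·ΔS·θ_c / V = 0.427 × 2620 × (1790 − 17.3) × 21.6 / 11100 = 3859 mg/L.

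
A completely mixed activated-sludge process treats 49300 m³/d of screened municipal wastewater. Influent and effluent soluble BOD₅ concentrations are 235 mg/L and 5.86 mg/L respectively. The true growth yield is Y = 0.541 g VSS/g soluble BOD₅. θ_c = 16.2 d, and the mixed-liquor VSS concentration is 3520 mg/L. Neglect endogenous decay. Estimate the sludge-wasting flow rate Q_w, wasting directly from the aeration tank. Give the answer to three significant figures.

Q_w ≈ 1740 m³/d

V·X = Y·Q·ΔS·θ_c gives V = 0.541 × 49300 × (235 − 5.86) × 16.2 / 3520 = 28127 m³.
With mixed-liquor wasting, θ_c = V/Q_w, so Q_w = V/θ_c = 28127/16.2 = 1736 m³/d.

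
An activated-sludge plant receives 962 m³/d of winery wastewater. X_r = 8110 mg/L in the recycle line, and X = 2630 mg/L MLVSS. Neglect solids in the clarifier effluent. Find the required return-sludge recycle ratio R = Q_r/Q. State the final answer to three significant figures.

R ≈ 0.480

R = Q_r/Q = X/(X_r − X) = 2630 / (8110 − 2630) = 0.4799.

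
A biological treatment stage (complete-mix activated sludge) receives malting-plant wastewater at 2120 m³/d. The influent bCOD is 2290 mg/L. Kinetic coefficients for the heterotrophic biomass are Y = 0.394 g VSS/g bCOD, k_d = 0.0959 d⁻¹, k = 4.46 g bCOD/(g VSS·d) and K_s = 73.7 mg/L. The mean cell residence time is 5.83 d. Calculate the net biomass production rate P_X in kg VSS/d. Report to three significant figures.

For a completely mixed reactor with recycle the Lawrence–McCarty relation gives S = K_s·(1 + k_d·θ_c) / [θ_c·(Y·k − k_d) − 1] = 73.7 × (1 + 0.0959 × 5.83) / [5.83 × (0.394 × 4.46 − 0.0959) − 1] = 114.9 / 8.686 = 13.23 mg/L.
Correct the yield for decay: Y_obs = Y/(1 + k_d θ_c) = 0.394 / (1 + 0.0959 × 5.83) = 0.394 / 1.559 = 0.2527.
Substrate removed = Q·(S₀ − S) = 2120 m³/d × (2290 − 13.2) g/m³ = 4.83×10^6 g/d = 4827 kg/d.
P_X = Y_obs · Q(S₀ − S) = 0.2527 × 4827 = 1220 kg VSS/d.

P_X ≈ 1220 kg VSS/d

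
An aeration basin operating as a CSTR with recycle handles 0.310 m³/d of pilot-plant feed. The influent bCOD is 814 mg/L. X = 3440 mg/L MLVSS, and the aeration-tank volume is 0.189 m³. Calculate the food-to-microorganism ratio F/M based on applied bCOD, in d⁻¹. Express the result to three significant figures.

F/M = applied load / biomass = Q·S₀/(V·X) = 0.310 × 814 / (0.1890 × 3440) = 0.3881 d⁻¹.

F/M ≈ 0.388 d⁻¹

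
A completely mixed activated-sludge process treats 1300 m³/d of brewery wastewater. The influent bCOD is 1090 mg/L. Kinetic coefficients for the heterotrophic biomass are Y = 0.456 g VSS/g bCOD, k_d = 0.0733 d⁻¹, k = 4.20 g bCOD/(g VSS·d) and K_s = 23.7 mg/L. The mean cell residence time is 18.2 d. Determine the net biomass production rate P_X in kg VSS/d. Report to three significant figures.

For a completely mixed reactor with recycle the Lawrence–McCarty relation gives S = K_s·(1 + k_d·θ_c) / [θ_c·(Y·k − k_d) − 1] = 23.7 × (1 + 0.0733 × 18.2) / [18.2 × (0.456 × 4.20 − 0.0733) − 1] = 55.32 / 32.52 = 1.701 mg/L.
Observed yield with endogenous decay: Y_obs = Y / (1 + k_d·θ_c) = 0.456 / (1 + 0.0733 × 18.2) = 0.456 / 2.334 = 0.1954 g VSS/g bCOD.
ΔS = 1090 − 1.70 = 1088 mg/L, so the substrate removal rate is 1300 × 1088/1000 = 1415 kg bCOD/d.
So the net sludge growth is P_X = 0.1954 × 1415 = 276.4 kg VSS/d.

P_X ≈ 276 kg VSS/d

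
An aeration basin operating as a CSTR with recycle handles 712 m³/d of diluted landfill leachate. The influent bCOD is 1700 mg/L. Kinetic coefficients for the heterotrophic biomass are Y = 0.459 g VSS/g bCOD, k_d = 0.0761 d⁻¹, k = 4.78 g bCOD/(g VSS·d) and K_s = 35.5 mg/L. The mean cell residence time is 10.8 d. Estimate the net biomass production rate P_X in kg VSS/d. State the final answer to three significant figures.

For a completely mixed reactor with recycle the Lawrence–McCarty relation gives S = K_s·(1 + k_d·θ_c) / [θ_c·(Y·k − k_d) − 1] = 35.5 × (1 + 0.0761 × 10.8) / [10.8 × (0.459 × 4.78 − 0.0761) − 1] = 64.68 / 21.87 = 2.957 mg/L.
Observed yield with endogenous decay: Y_obs = Y / (1 + k_d·θ_c) = 0.459 / (1 + 0.0761 × 10.8) = 0.459 / 1.822 = 0.2519 g VSS/g bCOD.
Mass of bCOD removed per day: Q(S₀ − S) = 712 × 1697 g/m³ = 1208 kg/d.
P_X = Y_obs · Q(S₀ − S) = 0.2519 × 1208 = 304.4 kg VSS/d.

P_X ≈ 304 kg VSS/d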